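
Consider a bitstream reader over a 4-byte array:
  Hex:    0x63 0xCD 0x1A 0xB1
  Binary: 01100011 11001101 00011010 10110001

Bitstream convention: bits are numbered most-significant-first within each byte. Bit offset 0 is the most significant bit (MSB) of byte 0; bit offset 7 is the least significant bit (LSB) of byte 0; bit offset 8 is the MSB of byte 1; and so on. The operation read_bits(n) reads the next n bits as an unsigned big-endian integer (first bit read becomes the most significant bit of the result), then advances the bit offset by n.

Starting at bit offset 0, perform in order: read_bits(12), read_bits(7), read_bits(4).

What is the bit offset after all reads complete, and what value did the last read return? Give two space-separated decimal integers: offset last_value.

Answer: 23 13

Derivation:
Read 1: bits[0:12] width=12 -> value=1596 (bin 011000111100); offset now 12 = byte 1 bit 4; 20 bits remain
Read 2: bits[12:19] width=7 -> value=104 (bin 1101000); offset now 19 = byte 2 bit 3; 13 bits remain
Read 3: bits[19:23] width=4 -> value=13 (bin 1101); offset now 23 = byte 2 bit 7; 9 bits remain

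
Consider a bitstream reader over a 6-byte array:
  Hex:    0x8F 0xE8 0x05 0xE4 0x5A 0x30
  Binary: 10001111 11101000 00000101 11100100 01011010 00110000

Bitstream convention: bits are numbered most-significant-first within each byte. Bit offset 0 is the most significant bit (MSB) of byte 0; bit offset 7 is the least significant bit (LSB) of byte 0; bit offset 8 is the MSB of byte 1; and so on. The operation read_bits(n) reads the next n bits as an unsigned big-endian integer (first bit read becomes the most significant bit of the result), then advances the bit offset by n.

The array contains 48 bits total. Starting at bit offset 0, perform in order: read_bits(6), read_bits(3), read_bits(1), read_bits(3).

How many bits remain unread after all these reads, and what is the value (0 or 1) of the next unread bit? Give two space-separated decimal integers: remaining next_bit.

Read 1: bits[0:6] width=6 -> value=35 (bin 100011); offset now 6 = byte 0 bit 6; 42 bits remain
Read 2: bits[6:9] width=3 -> value=7 (bin 111); offset now 9 = byte 1 bit 1; 39 bits remain
Read 3: bits[9:10] width=1 -> value=1 (bin 1); offset now 10 = byte 1 bit 2; 38 bits remain
Read 4: bits[10:13] width=3 -> value=5 (bin 101); offset now 13 = byte 1 bit 5; 35 bits remain

Answer: 35 0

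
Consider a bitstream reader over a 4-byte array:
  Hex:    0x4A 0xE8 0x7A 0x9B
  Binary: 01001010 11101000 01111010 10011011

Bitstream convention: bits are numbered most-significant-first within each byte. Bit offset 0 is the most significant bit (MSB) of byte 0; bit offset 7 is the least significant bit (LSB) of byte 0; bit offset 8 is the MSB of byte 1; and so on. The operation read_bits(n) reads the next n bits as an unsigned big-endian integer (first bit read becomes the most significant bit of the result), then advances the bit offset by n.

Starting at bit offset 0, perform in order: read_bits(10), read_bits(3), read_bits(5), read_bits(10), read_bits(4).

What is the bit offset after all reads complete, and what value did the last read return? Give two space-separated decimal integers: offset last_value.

Answer: 32 11

Derivation:
Read 1: bits[0:10] width=10 -> value=299 (bin 0100101011); offset now 10 = byte 1 bit 2; 22 bits remain
Read 2: bits[10:13] width=3 -> value=5 (bin 101); offset now 13 = byte 1 bit 5; 19 bits remain
Read 3: bits[13:18] width=5 -> value=1 (bin 00001); offset now 18 = byte 2 bit 2; 14 bits remain
Read 4: bits[18:28] width=10 -> value=937 (bin 1110101001); offset now 28 = byte 3 bit 4; 4 bits remain
Read 5: bits[28:32] width=4 -> value=11 (bin 1011); offset now 32 = byte 4 bit 0; 0 bits remain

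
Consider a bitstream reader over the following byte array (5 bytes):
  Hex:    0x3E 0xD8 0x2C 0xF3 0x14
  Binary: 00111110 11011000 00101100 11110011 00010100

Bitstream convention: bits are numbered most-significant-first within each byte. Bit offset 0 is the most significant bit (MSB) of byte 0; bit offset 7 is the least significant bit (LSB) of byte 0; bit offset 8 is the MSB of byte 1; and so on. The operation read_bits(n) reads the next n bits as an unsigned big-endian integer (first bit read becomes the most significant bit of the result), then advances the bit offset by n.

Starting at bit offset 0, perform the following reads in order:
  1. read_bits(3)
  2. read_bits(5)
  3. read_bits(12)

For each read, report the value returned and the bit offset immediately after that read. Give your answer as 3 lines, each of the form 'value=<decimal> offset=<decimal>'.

Answer: value=1 offset=3
value=30 offset=8
value=3458 offset=20

Derivation:
Read 1: bits[0:3] width=3 -> value=1 (bin 001); offset now 3 = byte 0 bit 3; 37 bits remain
Read 2: bits[3:8] width=5 -> value=30 (bin 11110); offset now 8 = byte 1 bit 0; 32 bits remain
Read 3: bits[8:20] width=12 -> value=3458 (bin 110110000010); offset now 20 = byte 2 bit 4; 20 bits remain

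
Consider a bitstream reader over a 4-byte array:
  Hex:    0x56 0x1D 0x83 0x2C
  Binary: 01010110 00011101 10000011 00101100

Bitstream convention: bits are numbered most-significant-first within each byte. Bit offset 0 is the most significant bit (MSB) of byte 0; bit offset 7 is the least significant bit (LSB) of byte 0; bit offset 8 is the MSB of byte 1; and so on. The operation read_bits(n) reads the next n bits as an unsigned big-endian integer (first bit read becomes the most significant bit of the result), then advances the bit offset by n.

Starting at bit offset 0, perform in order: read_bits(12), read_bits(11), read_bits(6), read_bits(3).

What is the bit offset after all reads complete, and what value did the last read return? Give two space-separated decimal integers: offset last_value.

Read 1: bits[0:12] width=12 -> value=1377 (bin 010101100001); offset now 12 = byte 1 bit 4; 20 bits remain
Read 2: bits[12:23] width=11 -> value=1729 (bin 11011000001); offset now 23 = byte 2 bit 7; 9 bits remain
Read 3: bits[23:29] width=6 -> value=37 (bin 100101); offset now 29 = byte 3 bit 5; 3 bits remain
Read 4: bits[29:32] width=3 -> value=4 (bin 100); offset now 32 = byte 4 bit 0; 0 bits remain

Answer: 32 4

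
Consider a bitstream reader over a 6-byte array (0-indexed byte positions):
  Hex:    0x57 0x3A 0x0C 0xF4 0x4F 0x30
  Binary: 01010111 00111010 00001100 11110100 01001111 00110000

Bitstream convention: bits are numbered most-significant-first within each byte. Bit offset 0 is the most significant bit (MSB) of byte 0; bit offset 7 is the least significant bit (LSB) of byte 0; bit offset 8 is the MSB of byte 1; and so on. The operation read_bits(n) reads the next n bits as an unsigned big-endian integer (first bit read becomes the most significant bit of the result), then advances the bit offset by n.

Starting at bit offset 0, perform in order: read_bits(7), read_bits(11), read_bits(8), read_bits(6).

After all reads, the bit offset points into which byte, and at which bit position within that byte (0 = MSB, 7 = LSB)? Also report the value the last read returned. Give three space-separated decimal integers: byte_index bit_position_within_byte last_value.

Answer: 4 0 52

Derivation:
Read 1: bits[0:7] width=7 -> value=43 (bin 0101011); offset now 7 = byte 0 bit 7; 41 bits remain
Read 2: bits[7:18] width=11 -> value=1256 (bin 10011101000); offset now 18 = byte 2 bit 2; 30 bits remain
Read 3: bits[18:26] width=8 -> value=51 (bin 00110011); offset now 26 = byte 3 bit 2; 22 bits remain
Read 4: bits[26:32] width=6 -> value=52 (bin 110100); offset now 32 = byte 4 bit 0; 16 bits remain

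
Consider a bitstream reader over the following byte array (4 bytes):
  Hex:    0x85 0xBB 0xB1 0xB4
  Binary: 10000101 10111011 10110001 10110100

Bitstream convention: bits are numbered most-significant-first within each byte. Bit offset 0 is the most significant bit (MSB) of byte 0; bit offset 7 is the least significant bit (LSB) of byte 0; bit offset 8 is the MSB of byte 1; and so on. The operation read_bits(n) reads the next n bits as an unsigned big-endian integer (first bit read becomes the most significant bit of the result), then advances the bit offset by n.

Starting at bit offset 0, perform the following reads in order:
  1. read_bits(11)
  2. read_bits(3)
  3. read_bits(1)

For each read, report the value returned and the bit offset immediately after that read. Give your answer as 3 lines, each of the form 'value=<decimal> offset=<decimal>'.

Answer: value=1069 offset=11
value=6 offset=14
value=1 offset=15

Derivation:
Read 1: bits[0:11] width=11 -> value=1069 (bin 10000101101); offset now 11 = byte 1 bit 3; 21 bits remain
Read 2: bits[11:14] width=3 -> value=6 (bin 110); offset now 14 = byte 1 bit 6; 18 bits remain
Read 3: bits[14:15] width=1 -> value=1 (bin 1); offset now 15 = byte 1 bit 7; 17 bits remain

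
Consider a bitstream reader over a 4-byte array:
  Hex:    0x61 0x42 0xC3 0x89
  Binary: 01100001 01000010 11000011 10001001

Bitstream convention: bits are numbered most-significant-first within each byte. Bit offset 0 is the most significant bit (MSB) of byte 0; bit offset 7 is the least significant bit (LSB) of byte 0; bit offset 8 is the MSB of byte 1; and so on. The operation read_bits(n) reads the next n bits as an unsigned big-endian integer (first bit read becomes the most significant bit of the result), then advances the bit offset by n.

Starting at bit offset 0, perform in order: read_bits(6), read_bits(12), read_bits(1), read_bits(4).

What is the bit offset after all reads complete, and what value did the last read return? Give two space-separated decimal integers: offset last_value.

Read 1: bits[0:6] width=6 -> value=24 (bin 011000); offset now 6 = byte 0 bit 6; 26 bits remain
Read 2: bits[6:18] width=12 -> value=1291 (bin 010100001011); offset now 18 = byte 2 bit 2; 14 bits remain
Read 3: bits[18:19] width=1 -> value=0 (bin 0); offset now 19 = byte 2 bit 3; 13 bits remain
Read 4: bits[19:23] width=4 -> value=1 (bin 0001); offset now 23 = byte 2 bit 7; 9 bits remain

Answer: 23 1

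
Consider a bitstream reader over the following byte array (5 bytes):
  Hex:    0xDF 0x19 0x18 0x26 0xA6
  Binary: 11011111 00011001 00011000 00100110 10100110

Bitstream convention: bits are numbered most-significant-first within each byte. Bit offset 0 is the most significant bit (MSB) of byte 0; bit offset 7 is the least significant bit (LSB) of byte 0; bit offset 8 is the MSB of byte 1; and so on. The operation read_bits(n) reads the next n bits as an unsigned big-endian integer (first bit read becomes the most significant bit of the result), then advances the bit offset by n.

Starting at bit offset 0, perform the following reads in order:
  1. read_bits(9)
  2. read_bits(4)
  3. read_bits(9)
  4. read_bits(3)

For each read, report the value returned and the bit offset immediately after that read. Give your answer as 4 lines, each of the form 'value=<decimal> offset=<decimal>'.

Read 1: bits[0:9] width=9 -> value=446 (bin 110111110); offset now 9 = byte 1 bit 1; 31 bits remain
Read 2: bits[9:13] width=4 -> value=3 (bin 0011); offset now 13 = byte 1 bit 5; 27 bits remain
Read 3: bits[13:22] width=9 -> value=70 (bin 001000110); offset now 22 = byte 2 bit 6; 18 bits remain
Read 4: bits[22:25] width=3 -> value=0 (bin 000); offset now 25 = byte 3 bit 1; 15 bits remain

Answer: value=446 offset=9
value=3 offset=13
value=70 offset=22
value=0 offset=25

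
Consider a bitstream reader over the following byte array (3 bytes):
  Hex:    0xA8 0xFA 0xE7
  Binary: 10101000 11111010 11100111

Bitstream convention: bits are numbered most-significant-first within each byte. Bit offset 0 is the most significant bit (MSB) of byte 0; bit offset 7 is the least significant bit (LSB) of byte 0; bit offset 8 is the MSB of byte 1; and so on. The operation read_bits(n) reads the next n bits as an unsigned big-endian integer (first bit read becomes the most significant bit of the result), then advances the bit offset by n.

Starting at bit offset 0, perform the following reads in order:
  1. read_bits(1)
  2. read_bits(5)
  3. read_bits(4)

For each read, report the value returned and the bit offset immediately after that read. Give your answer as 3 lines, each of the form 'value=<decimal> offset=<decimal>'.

Answer: value=1 offset=1
value=10 offset=6
value=3 offset=10

Derivation:
Read 1: bits[0:1] width=1 -> value=1 (bin 1); offset now 1 = byte 0 bit 1; 23 bits remain
Read 2: bits[1:6] width=5 -> value=10 (bin 01010); offset now 6 = byte 0 bit 6; 18 bits remain
Read 3: bits[6:10] width=4 -> value=3 (bin 0011); offset now 10 = byte 1 bit 2; 14 bits remain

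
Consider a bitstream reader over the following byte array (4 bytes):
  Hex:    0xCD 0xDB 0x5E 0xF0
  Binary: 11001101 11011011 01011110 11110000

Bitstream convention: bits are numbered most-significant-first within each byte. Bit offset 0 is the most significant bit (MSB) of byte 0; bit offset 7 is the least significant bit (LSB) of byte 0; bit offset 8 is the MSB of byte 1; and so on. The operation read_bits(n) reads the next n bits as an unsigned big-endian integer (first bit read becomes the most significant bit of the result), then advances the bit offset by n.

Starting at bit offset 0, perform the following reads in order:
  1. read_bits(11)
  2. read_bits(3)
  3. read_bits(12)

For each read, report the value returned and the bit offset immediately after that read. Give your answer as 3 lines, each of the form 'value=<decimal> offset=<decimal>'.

Read 1: bits[0:11] width=11 -> value=1646 (bin 11001101110); offset now 11 = byte 1 bit 3; 21 bits remain
Read 2: bits[11:14] width=3 -> value=6 (bin 110); offset now 14 = byte 1 bit 6; 18 bits remain
Read 3: bits[14:26] width=12 -> value=3451 (bin 110101111011); offset now 26 = byte 3 bit 2; 6 bits remain

Answer: value=1646 offset=11
value=6 offset=14
value=3451 offset=26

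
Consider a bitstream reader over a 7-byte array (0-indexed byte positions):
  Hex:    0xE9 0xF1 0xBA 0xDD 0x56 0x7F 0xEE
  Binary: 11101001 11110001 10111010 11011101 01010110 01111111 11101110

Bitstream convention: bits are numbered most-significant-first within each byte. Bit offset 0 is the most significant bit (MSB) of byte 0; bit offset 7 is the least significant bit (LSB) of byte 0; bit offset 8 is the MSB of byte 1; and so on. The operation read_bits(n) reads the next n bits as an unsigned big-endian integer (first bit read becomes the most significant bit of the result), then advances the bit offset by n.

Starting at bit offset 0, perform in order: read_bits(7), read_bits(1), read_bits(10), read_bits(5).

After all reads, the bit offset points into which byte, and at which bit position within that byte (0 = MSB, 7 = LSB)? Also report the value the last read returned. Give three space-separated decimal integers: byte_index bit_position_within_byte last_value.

Read 1: bits[0:7] width=7 -> value=116 (bin 1110100); offset now 7 = byte 0 bit 7; 49 bits remain
Read 2: bits[7:8] width=1 -> value=1 (bin 1); offset now 8 = byte 1 bit 0; 48 bits remain
Read 3: bits[8:18] width=10 -> value=966 (bin 1111000110); offset now 18 = byte 2 bit 2; 38 bits remain
Read 4: bits[18:23] width=5 -> value=29 (bin 11101); offset now 23 = byte 2 bit 7; 33 bits remain

Answer: 2 7 29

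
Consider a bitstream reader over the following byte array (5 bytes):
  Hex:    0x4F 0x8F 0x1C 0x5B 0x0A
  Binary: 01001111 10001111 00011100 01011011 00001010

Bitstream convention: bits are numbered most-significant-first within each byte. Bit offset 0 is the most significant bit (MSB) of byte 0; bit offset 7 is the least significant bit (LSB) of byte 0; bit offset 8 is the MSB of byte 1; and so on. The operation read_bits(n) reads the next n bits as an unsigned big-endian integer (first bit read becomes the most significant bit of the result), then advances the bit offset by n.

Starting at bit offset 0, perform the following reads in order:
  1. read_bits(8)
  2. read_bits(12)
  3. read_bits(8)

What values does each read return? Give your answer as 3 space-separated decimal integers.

Read 1: bits[0:8] width=8 -> value=79 (bin 01001111); offset now 8 = byte 1 bit 0; 32 bits remain
Read 2: bits[8:20] width=12 -> value=2289 (bin 100011110001); offset now 20 = byte 2 bit 4; 20 bits remain
Read 3: bits[20:28] width=8 -> value=197 (bin 11000101); offset now 28 = byte 3 bit 4; 12 bits remain

Answer: 79 2289 197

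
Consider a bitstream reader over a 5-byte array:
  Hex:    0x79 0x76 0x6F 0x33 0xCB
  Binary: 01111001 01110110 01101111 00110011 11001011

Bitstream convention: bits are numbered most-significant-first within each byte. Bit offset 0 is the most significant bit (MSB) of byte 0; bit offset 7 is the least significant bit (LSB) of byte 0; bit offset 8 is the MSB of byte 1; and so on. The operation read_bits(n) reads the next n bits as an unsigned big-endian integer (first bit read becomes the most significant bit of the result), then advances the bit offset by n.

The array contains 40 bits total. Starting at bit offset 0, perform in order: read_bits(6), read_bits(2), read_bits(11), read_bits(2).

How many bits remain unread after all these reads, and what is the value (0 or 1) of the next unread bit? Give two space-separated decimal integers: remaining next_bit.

Read 1: bits[0:6] width=6 -> value=30 (bin 011110); offset now 6 = byte 0 bit 6; 34 bits remain
Read 2: bits[6:8] width=2 -> value=1 (bin 01); offset now 8 = byte 1 bit 0; 32 bits remain
Read 3: bits[8:19] width=11 -> value=947 (bin 01110110011); offset now 19 = byte 2 bit 3; 21 bits remain
Read 4: bits[19:21] width=2 -> value=1 (bin 01); offset now 21 = byte 2 bit 5; 19 bits remain

Answer: 19 1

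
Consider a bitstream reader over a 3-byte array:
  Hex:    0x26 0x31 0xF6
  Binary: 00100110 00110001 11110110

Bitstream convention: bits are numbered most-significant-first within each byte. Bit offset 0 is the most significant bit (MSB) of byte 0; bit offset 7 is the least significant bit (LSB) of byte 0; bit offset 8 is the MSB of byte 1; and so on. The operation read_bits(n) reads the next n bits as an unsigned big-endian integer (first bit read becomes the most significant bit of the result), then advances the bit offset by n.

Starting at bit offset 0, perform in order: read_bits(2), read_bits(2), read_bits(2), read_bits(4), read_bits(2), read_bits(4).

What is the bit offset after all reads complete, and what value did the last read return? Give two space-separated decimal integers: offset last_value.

Answer: 16 1

Derivation:
Read 1: bits[0:2] width=2 -> value=0 (bin 00); offset now 2 = byte 0 bit 2; 22 bits remain
Read 2: bits[2:4] width=2 -> value=2 (bin 10); offset now 4 = byte 0 bit 4; 20 bits remain
Read 3: bits[4:6] width=2 -> value=1 (bin 01); offset now 6 = byte 0 bit 6; 18 bits remain
Read 4: bits[6:10] width=4 -> value=8 (bin 1000); offset now 10 = byte 1 bit 2; 14 bits remain
Read 5: bits[10:12] width=2 -> value=3 (bin 11); offset now 12 = byte 1 bit 4; 12 bits remain
Read 6: bits[12:16] width=4 -> value=1 (bin 0001); offset now 16 = byte 2 bit 0; 8 bits remain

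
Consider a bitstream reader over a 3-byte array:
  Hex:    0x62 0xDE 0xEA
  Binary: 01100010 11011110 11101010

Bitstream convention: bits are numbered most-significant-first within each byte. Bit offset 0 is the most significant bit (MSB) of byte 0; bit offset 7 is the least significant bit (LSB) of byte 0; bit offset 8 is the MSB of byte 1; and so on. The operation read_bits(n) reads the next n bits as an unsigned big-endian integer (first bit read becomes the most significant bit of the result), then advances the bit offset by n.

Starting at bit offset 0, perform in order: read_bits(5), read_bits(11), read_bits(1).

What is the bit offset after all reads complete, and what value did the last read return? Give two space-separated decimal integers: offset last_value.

Read 1: bits[0:5] width=5 -> value=12 (bin 01100); offset now 5 = byte 0 bit 5; 19 bits remain
Read 2: bits[5:16] width=11 -> value=734 (bin 01011011110); offset now 16 = byte 2 bit 0; 8 bits remain
Read 3: bits[16:17] width=1 -> value=1 (bin 1); offset now 17 = byte 2 bit 1; 7 bits remain

Answer: 17 1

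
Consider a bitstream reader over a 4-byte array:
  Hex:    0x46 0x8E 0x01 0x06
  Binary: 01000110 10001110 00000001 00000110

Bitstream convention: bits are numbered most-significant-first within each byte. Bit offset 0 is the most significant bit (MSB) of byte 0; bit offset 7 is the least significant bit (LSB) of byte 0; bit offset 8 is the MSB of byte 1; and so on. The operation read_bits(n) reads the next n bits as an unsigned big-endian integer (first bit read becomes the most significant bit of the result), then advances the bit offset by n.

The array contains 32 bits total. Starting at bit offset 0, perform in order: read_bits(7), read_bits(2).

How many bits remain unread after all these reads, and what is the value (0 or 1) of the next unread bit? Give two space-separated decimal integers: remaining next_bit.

Answer: 23 0

Derivation:
Read 1: bits[0:7] width=7 -> value=35 (bin 0100011); offset now 7 = byte 0 bit 7; 25 bits remain
Read 2: bits[7:9] width=2 -> value=1 (bin 01); offset now 9 = byte 1 bit 1; 23 bits remain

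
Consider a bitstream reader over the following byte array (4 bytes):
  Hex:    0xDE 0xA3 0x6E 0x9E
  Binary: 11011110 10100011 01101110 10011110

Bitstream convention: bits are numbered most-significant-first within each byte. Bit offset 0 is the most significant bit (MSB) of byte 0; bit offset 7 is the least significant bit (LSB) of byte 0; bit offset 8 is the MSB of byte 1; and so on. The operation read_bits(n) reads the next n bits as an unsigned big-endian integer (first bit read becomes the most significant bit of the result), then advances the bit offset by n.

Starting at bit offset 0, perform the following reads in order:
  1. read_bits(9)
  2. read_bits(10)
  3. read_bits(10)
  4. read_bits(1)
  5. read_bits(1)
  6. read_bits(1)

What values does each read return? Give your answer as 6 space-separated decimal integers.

Answer: 445 283 467 1 1 0

Derivation:
Read 1: bits[0:9] width=9 -> value=445 (bin 110111101); offset now 9 = byte 1 bit 1; 23 bits remain
Read 2: bits[9:19] width=10 -> value=283 (bin 0100011011); offset now 19 = byte 2 bit 3; 13 bits remain
Read 3: bits[19:29] width=10 -> value=467 (bin 0111010011); offset now 29 = byte 3 bit 5; 3 bits remain
Read 4: bits[29:30] width=1 -> value=1 (bin 1); offset now 30 = byte 3 bit 6; 2 bits remain
Read 5: bits[30:31] width=1 -> value=1 (bin 1); offset now 31 = byte 3 bit 7; 1 bits remain
Read 6: bits[31:32] width=1 -> value=0 (bin 0); offset now 32 = byte 4 bit 0; 0 bits remain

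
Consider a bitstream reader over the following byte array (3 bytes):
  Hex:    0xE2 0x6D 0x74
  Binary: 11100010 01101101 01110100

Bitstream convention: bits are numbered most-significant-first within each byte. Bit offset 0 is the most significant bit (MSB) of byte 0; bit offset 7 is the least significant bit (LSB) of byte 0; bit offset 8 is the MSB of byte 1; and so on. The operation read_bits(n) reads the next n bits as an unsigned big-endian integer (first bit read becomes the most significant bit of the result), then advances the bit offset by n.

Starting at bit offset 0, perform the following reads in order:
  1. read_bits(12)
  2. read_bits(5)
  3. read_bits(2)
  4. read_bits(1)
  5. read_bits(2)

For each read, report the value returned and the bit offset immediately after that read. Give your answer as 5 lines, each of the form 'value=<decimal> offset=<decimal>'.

Answer: value=3622 offset=12
value=26 offset=17
value=3 offset=19
value=1 offset=20
value=1 offset=22

Derivation:
Read 1: bits[0:12] width=12 -> value=3622 (bin 111000100110); offset now 12 = byte 1 bit 4; 12 bits remain
Read 2: bits[12:17] width=5 -> value=26 (bin 11010); offset now 17 = byte 2 bit 1; 7 bits remain
Read 3: bits[17:19] width=2 -> value=3 (bin 11); offset now 19 = byte 2 bit 3; 5 bits remain
Read 4: bits[19:20] width=1 -> value=1 (bin 1); offset now 20 = byte 2 bit 4; 4 bits remain
Read 5: bits[20:22] width=2 -> value=1 (bin 01); offset now 22 = byte 2 bit 6; 2 bits remain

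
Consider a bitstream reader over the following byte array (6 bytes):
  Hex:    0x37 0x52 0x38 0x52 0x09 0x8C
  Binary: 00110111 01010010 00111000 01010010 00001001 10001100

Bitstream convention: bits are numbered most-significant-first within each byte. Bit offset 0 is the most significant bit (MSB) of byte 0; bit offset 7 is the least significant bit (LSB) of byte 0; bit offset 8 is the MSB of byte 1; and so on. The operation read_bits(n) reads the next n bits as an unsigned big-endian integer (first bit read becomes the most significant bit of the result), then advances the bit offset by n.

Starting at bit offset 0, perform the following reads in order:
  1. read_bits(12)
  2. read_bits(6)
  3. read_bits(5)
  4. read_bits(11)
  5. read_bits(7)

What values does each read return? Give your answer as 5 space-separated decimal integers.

Read 1: bits[0:12] width=12 -> value=885 (bin 001101110101); offset now 12 = byte 1 bit 4; 36 bits remain
Read 2: bits[12:18] width=6 -> value=8 (bin 001000); offset now 18 = byte 2 bit 2; 30 bits remain
Read 3: bits[18:23] width=5 -> value=28 (bin 11100); offset now 23 = byte 2 bit 7; 25 bits remain
Read 4: bits[23:34] width=11 -> value=328 (bin 00101001000); offset now 34 = byte 4 bit 2; 14 bits remain
Read 5: bits[34:41] width=7 -> value=19 (bin 0010011); offset now 41 = byte 5 bit 1; 7 bits remain

Answer: 885 8 28 328 19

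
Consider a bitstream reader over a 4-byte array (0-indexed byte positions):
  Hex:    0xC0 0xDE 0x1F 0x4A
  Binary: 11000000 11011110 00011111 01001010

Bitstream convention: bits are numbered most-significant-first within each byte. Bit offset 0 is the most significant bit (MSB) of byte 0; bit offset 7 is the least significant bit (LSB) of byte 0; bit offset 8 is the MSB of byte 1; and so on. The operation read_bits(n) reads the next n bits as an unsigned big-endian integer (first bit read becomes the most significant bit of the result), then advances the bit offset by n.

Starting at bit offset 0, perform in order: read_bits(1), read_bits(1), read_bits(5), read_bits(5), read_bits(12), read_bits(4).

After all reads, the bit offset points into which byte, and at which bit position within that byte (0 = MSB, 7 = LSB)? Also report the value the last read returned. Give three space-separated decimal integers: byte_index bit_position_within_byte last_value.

Answer: 3 4 4

Derivation:
Read 1: bits[0:1] width=1 -> value=1 (bin 1); offset now 1 = byte 0 bit 1; 31 bits remain
Read 2: bits[1:2] width=1 -> value=1 (bin 1); offset now 2 = byte 0 bit 2; 30 bits remain
Read 3: bits[2:7] width=5 -> value=0 (bin 00000); offset now 7 = byte 0 bit 7; 25 bits remain
Read 4: bits[7:12] width=5 -> value=13 (bin 01101); offset now 12 = byte 1 bit 4; 20 bits remain
Read 5: bits[12:24] width=12 -> value=3615 (bin 111000011111); offset now 24 = byte 3 bit 0; 8 bits remain
Read 6: bits[24:28] width=4 -> value=4 (bin 0100); offset now 28 = byte 3 bit 4; 4 bits remain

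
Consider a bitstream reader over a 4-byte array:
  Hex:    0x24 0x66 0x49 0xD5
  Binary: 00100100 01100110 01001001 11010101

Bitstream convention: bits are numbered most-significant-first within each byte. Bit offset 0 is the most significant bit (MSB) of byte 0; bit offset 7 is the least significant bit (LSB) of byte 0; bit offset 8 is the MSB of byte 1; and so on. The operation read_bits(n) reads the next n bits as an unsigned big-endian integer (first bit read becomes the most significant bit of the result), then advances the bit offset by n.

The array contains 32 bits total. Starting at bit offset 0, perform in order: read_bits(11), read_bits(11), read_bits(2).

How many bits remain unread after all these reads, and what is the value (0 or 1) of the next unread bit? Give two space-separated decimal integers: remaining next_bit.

Read 1: bits[0:11] width=11 -> value=291 (bin 00100100011); offset now 11 = byte 1 bit 3; 21 bits remain
Read 2: bits[11:22] width=11 -> value=402 (bin 00110010010); offset now 22 = byte 2 bit 6; 10 bits remain
Read 3: bits[22:24] width=2 -> value=1 (bin 01); offset now 24 = byte 3 bit 0; 8 bits remain

Answer: 8 1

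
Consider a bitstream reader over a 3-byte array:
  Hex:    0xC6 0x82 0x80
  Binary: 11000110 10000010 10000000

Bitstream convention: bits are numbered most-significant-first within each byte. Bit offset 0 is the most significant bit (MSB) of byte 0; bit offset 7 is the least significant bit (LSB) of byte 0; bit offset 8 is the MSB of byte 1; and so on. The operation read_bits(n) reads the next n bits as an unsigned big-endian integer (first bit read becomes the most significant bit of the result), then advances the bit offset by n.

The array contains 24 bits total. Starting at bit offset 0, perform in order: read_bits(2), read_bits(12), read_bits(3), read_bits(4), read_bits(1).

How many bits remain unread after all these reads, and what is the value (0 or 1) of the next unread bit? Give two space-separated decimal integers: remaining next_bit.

Answer: 2 0

Derivation:
Read 1: bits[0:2] width=2 -> value=3 (bin 11); offset now 2 = byte 0 bit 2; 22 bits remain
Read 2: bits[2:14] width=12 -> value=416 (bin 000110100000); offset now 14 = byte 1 bit 6; 10 bits remain
Read 3: bits[14:17] width=3 -> value=5 (bin 101); offset now 17 = byte 2 bit 1; 7 bits remain
Read 4: bits[17:21] width=4 -> value=0 (bin 0000); offset now 21 = byte 2 bit 5; 3 bits remain
Read 5: bits[21:22] width=1 -> value=0 (bin 0); offset now 22 = byte 2 bit 6; 2 bits remain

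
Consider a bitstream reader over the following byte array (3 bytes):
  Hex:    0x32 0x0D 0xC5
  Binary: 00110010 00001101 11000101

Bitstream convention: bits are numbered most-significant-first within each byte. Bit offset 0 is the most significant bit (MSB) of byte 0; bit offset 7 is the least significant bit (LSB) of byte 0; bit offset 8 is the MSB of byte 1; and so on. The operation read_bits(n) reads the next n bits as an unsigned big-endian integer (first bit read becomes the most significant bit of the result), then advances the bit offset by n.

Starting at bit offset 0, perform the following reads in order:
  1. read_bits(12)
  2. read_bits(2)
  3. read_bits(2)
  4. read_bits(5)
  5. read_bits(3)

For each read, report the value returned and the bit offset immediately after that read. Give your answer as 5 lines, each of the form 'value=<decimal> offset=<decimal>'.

Read 1: bits[0:12] width=12 -> value=800 (bin 001100100000); offset now 12 = byte 1 bit 4; 12 bits remain
Read 2: bits[12:14] width=2 -> value=3 (bin 11); offset now 14 = byte 1 bit 6; 10 bits remain
Read 3: bits[14:16] width=2 -> value=1 (bin 01); offset now 16 = byte 2 bit 0; 8 bits remain
Read 4: bits[16:21] width=5 -> value=24 (bin 11000); offset now 21 = byte 2 bit 5; 3 bits remain
Read 5: bits[21:24] width=3 -> value=5 (bin 101); offset now 24 = byte 3 bit 0; 0 bits remain

Answer: value=800 offset=12
value=3 offset=14
value=1 offset=16
value=24 offset=21
value=5 offset=24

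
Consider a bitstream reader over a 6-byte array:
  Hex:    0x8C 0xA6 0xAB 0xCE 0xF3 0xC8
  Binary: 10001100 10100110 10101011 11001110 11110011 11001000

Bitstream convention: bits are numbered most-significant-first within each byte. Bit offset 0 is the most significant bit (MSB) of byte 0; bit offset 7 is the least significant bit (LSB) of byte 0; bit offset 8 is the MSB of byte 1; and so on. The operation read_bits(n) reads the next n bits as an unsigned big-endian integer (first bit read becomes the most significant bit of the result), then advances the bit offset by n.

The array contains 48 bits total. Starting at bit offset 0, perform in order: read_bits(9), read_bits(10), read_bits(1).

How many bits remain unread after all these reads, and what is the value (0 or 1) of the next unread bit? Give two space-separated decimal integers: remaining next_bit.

Read 1: bits[0:9] width=9 -> value=281 (bin 100011001); offset now 9 = byte 1 bit 1; 39 bits remain
Read 2: bits[9:19] width=10 -> value=309 (bin 0100110101); offset now 19 = byte 2 bit 3; 29 bits remain
Read 3: bits[19:20] width=1 -> value=0 (bin 0); offset now 20 = byte 2 bit 4; 28 bits remain

Answer: 28 1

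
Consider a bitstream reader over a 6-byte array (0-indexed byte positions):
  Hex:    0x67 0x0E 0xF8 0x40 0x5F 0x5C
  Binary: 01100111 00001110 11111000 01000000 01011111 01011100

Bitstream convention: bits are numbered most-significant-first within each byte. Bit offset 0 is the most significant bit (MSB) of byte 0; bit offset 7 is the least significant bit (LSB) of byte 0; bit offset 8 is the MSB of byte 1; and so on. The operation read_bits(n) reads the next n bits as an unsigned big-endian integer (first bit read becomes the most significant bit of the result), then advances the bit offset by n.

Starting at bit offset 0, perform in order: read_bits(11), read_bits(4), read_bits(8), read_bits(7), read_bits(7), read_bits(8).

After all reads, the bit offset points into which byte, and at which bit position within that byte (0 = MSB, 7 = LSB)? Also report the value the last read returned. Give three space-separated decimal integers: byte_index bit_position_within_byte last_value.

Read 1: bits[0:11] width=11 -> value=824 (bin 01100111000); offset now 11 = byte 1 bit 3; 37 bits remain
Read 2: bits[11:15] width=4 -> value=7 (bin 0111); offset now 15 = byte 1 bit 7; 33 bits remain
Read 3: bits[15:23] width=8 -> value=124 (bin 01111100); offset now 23 = byte 2 bit 7; 25 bits remain
Read 4: bits[23:30] width=7 -> value=16 (bin 0010000); offset now 30 = byte 3 bit 6; 18 bits remain
Read 5: bits[30:37] width=7 -> value=11 (bin 0001011); offset now 37 = byte 4 bit 5; 11 bits remain
Read 6: bits[37:45] width=8 -> value=235 (bin 11101011); offset now 45 = byte 5 bit 5; 3 bits remain

Answer: 5 5 235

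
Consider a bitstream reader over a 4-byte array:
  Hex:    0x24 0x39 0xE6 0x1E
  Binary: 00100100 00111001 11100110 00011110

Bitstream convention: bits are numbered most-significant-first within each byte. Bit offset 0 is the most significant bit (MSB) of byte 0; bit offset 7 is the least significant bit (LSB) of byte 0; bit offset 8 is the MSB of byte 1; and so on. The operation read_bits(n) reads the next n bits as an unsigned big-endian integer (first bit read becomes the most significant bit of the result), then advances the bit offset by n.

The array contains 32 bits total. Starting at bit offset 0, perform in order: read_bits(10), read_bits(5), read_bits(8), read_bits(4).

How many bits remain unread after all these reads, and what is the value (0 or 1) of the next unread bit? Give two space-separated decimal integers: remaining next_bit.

Answer: 5 1

Derivation:
Read 1: bits[0:10] width=10 -> value=144 (bin 0010010000); offset now 10 = byte 1 bit 2; 22 bits remain
Read 2: bits[10:15] width=5 -> value=28 (bin 11100); offset now 15 = byte 1 bit 7; 17 bits remain
Read 3: bits[15:23] width=8 -> value=243 (bin 11110011); offset now 23 = byte 2 bit 7; 9 bits remain
Read 4: bits[23:27] width=4 -> value=0 (bin 0000); offset now 27 = byte 3 bit 3; 5 bits remain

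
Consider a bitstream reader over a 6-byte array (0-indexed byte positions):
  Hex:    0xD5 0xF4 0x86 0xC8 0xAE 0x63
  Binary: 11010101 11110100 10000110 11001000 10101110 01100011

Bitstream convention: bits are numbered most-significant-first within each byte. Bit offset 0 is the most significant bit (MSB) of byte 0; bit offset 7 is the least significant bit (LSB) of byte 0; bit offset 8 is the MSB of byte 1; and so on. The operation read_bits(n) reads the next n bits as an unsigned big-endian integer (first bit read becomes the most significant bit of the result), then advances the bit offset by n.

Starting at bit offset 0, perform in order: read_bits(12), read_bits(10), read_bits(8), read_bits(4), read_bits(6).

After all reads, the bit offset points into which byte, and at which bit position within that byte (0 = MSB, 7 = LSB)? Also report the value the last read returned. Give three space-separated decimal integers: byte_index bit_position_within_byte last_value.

Read 1: bits[0:12] width=12 -> value=3423 (bin 110101011111); offset now 12 = byte 1 bit 4; 36 bits remain
Read 2: bits[12:22] width=10 -> value=289 (bin 0100100001); offset now 22 = byte 2 bit 6; 26 bits remain
Read 3: bits[22:30] width=8 -> value=178 (bin 10110010); offset now 30 = byte 3 bit 6; 18 bits remain
Read 4: bits[30:34] width=4 -> value=2 (bin 0010); offset now 34 = byte 4 bit 2; 14 bits remain
Read 5: bits[34:40] width=6 -> value=46 (bin 101110); offset now 40 = byte 5 bit 0; 8 bits remain

Answer: 5 0 46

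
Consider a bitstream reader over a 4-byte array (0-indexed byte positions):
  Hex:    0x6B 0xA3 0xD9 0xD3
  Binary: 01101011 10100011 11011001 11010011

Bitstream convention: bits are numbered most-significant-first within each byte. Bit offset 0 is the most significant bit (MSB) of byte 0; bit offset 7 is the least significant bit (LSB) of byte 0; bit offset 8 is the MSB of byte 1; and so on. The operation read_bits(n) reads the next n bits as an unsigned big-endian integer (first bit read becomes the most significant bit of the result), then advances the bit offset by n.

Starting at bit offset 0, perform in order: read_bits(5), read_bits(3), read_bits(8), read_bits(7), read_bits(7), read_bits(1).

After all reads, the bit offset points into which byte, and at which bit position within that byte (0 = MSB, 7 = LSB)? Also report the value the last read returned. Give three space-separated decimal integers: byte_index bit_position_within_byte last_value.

Answer: 3 7 1

Derivation:
Read 1: bits[0:5] width=5 -> value=13 (bin 01101); offset now 5 = byte 0 bit 5; 27 bits remain
Read 2: bits[5:8] width=3 -> value=3 (bin 011); offset now 8 = byte 1 bit 0; 24 bits remain
Read 3: bits[8:16] width=8 -> value=163 (bin 10100011); offset now 16 = byte 2 bit 0; 16 bits remain
Read 4: bits[16:23] width=7 -> value=108 (bin 1101100); offset now 23 = byte 2 bit 7; 9 bits remain
Read 5: bits[23:30] width=7 -> value=116 (bin 1110100); offset now 30 = byte 3 bit 6; 2 bits remain
Read 6: bits[30:31] width=1 -> value=1 (bin 1); offset now 31 = byte 3 bit 7; 1 bits remain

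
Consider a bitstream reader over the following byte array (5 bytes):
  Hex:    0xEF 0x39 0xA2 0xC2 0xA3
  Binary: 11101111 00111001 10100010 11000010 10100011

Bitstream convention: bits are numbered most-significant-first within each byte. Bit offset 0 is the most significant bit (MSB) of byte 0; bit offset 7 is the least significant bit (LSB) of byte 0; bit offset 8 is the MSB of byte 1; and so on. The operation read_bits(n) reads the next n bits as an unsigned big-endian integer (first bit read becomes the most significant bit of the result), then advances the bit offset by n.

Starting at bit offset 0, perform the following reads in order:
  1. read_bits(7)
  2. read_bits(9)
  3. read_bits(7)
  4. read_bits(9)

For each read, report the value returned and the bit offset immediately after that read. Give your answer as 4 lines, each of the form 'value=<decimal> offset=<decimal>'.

Read 1: bits[0:7] width=7 -> value=119 (bin 1110111); offset now 7 = byte 0 bit 7; 33 bits remain
Read 2: bits[7:16] width=9 -> value=313 (bin 100111001); offset now 16 = byte 2 bit 0; 24 bits remain
Read 3: bits[16:23] width=7 -> value=81 (bin 1010001); offset now 23 = byte 2 bit 7; 17 bits remain
Read 4: bits[23:32] width=9 -> value=194 (bin 011000010); offset now 32 = byte 4 bit 0; 8 bits remain

Answer: value=119 offset=7
value=313 offset=16
value=81 offset=23
value=194 offset=32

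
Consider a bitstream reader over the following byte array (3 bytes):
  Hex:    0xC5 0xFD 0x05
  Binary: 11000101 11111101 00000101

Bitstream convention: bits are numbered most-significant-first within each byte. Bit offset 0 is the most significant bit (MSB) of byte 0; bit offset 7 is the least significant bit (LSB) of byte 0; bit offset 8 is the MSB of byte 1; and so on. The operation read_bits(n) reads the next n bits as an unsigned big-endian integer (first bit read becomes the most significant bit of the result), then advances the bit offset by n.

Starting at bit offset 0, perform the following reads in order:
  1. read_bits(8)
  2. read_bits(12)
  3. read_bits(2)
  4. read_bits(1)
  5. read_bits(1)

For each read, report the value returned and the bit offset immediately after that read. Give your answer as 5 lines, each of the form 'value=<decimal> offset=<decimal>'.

Answer: value=197 offset=8
value=4048 offset=20
value=1 offset=22
value=0 offset=23
value=1 offset=24

Derivation:
Read 1: bits[0:8] width=8 -> value=197 (bin 11000101); offset now 8 = byte 1 bit 0; 16 bits remain
Read 2: bits[8:20] width=12 -> value=4048 (bin 111111010000); offset now 20 = byte 2 bit 4; 4 bits remain
Read 3: bits[20:22] width=2 -> value=1 (bin 01); offset now 22 = byte 2 bit 6; 2 bits remain
Read 4: bits[22:23] width=1 -> value=0 (bin 0); offset now 23 = byte 2 bit 7; 1 bits remain
Read 5: bits[23:24] width=1 -> value=1 (bin 1); offset now 24 = byte 3 bit 0; 0 bits remain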